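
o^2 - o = o*(o - 1)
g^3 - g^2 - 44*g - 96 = (g - 8)*(g + 3)*(g + 4)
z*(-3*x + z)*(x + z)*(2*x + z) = -6*x^3*z - 7*x^2*z^2 + z^4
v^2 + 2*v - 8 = (v - 2)*(v + 4)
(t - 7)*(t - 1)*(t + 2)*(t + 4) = t^4 - 2*t^3 - 33*t^2 - 22*t + 56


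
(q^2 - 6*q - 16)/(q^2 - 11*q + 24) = (q + 2)/(q - 3)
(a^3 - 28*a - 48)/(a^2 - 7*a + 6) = (a^2 + 6*a + 8)/(a - 1)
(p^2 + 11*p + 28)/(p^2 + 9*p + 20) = (p + 7)/(p + 5)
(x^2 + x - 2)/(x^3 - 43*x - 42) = (-x^2 - x + 2)/(-x^3 + 43*x + 42)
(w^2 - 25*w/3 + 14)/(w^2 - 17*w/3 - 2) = (3*w - 7)/(3*w + 1)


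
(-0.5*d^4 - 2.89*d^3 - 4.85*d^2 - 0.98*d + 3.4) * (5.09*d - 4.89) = -2.545*d^5 - 12.2651*d^4 - 10.5544*d^3 + 18.7283*d^2 + 22.0982*d - 16.626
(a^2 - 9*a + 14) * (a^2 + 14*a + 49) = a^4 + 5*a^3 - 63*a^2 - 245*a + 686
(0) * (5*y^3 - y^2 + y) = 0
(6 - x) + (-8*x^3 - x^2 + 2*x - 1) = -8*x^3 - x^2 + x + 5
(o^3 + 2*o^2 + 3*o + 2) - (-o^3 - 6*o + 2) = 2*o^3 + 2*o^2 + 9*o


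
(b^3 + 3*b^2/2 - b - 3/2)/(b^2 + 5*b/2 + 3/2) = b - 1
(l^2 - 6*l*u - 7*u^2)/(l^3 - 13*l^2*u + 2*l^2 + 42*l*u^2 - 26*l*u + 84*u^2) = (-l - u)/(-l^2 + 6*l*u - 2*l + 12*u)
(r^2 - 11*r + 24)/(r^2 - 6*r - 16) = (r - 3)/(r + 2)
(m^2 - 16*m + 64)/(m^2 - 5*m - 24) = (m - 8)/(m + 3)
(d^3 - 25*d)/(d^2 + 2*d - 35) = d*(d + 5)/(d + 7)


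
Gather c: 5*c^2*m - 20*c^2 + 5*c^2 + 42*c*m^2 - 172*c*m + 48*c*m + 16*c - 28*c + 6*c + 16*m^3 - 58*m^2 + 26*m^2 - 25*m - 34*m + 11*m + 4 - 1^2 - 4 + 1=c^2*(5*m - 15) + c*(42*m^2 - 124*m - 6) + 16*m^3 - 32*m^2 - 48*m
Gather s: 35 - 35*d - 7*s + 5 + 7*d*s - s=-35*d + s*(7*d - 8) + 40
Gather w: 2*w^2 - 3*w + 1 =2*w^2 - 3*w + 1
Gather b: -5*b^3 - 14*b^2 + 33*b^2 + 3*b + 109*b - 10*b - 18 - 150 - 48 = -5*b^3 + 19*b^2 + 102*b - 216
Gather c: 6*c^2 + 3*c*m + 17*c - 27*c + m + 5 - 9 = 6*c^2 + c*(3*m - 10) + m - 4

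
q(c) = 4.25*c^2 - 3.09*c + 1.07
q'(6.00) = 47.91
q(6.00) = 135.53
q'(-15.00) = -130.59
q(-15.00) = 1003.67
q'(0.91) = 4.64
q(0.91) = 1.78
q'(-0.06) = -3.60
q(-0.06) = 1.27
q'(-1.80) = -18.39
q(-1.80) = 20.40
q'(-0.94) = -11.08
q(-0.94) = 7.73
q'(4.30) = 33.46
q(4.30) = 66.37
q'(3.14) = 23.60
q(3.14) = 33.27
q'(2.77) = 20.46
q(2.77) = 25.12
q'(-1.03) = -11.84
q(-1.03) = 8.76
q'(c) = 8.5*c - 3.09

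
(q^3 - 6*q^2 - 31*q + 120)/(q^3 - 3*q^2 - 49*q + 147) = (q^2 - 3*q - 40)/(q^2 - 49)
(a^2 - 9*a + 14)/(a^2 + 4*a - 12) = (a - 7)/(a + 6)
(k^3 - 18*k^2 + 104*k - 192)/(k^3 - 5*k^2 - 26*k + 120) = (k - 8)/(k + 5)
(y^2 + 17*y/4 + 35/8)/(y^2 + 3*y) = (8*y^2 + 34*y + 35)/(8*y*(y + 3))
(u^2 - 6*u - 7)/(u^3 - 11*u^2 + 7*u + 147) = (u + 1)/(u^2 - 4*u - 21)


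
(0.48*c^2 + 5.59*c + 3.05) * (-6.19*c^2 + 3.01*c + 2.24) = -2.9712*c^4 - 33.1573*c^3 - 0.978400000000004*c^2 + 21.7021*c + 6.832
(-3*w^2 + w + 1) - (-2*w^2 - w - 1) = -w^2 + 2*w + 2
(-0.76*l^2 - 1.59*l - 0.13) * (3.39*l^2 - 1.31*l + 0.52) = -2.5764*l^4 - 4.3945*l^3 + 1.247*l^2 - 0.6565*l - 0.0676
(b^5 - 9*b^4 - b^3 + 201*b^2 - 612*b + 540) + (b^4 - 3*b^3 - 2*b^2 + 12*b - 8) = b^5 - 8*b^4 - 4*b^3 + 199*b^2 - 600*b + 532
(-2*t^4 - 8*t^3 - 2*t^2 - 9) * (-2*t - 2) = 4*t^5 + 20*t^4 + 20*t^3 + 4*t^2 + 18*t + 18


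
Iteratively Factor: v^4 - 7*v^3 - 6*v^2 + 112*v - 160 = (v - 5)*(v^3 - 2*v^2 - 16*v + 32) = (v - 5)*(v + 4)*(v^2 - 6*v + 8) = (v - 5)*(v - 2)*(v + 4)*(v - 4)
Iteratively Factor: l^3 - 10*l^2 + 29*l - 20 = (l - 1)*(l^2 - 9*l + 20) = (l - 5)*(l - 1)*(l - 4)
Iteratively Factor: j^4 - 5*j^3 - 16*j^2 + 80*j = (j + 4)*(j^3 - 9*j^2 + 20*j) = (j - 4)*(j + 4)*(j^2 - 5*j) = (j - 5)*(j - 4)*(j + 4)*(j)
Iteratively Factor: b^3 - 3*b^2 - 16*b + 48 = (b + 4)*(b^2 - 7*b + 12) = (b - 3)*(b + 4)*(b - 4)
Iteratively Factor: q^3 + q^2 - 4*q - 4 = (q + 2)*(q^2 - q - 2) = (q - 2)*(q + 2)*(q + 1)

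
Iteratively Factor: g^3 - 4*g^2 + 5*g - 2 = (g - 1)*(g^2 - 3*g + 2) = (g - 2)*(g - 1)*(g - 1)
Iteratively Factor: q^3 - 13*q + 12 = (q - 1)*(q^2 + q - 12) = (q - 3)*(q - 1)*(q + 4)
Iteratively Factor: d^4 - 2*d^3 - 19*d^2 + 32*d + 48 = (d + 4)*(d^3 - 6*d^2 + 5*d + 12) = (d - 3)*(d + 4)*(d^2 - 3*d - 4) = (d - 4)*(d - 3)*(d + 4)*(d + 1)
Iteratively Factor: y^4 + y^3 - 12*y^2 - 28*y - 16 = (y + 2)*(y^3 - y^2 - 10*y - 8) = (y + 1)*(y + 2)*(y^2 - 2*y - 8) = (y - 4)*(y + 1)*(y + 2)*(y + 2)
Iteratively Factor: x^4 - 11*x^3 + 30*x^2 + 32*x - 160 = (x - 4)*(x^3 - 7*x^2 + 2*x + 40) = (x - 4)^2*(x^2 - 3*x - 10) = (x - 5)*(x - 4)^2*(x + 2)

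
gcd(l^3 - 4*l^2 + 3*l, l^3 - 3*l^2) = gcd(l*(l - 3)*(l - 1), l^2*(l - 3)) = l^2 - 3*l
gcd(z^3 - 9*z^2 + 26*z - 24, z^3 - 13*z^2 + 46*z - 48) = z^2 - 5*z + 6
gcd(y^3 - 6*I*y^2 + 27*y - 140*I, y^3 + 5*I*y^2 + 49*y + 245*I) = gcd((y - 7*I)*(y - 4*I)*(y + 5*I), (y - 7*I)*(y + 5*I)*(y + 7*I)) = y^2 - 2*I*y + 35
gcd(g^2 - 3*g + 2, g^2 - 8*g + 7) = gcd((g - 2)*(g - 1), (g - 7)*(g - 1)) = g - 1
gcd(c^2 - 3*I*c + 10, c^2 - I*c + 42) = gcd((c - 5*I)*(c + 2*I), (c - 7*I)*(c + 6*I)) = 1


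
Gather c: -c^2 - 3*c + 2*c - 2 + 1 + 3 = -c^2 - c + 2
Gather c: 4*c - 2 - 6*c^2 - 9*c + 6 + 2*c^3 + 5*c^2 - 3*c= 2*c^3 - c^2 - 8*c + 4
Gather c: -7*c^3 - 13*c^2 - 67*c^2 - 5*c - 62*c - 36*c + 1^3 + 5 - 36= -7*c^3 - 80*c^2 - 103*c - 30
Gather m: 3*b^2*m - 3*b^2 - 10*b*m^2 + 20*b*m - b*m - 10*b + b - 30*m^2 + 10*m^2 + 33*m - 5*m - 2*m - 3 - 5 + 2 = -3*b^2 - 9*b + m^2*(-10*b - 20) + m*(3*b^2 + 19*b + 26) - 6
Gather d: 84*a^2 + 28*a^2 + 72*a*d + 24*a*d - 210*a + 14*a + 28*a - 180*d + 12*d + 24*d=112*a^2 - 168*a + d*(96*a - 144)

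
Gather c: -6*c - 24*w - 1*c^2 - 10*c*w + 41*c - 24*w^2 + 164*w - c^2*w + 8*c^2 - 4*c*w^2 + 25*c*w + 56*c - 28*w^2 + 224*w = c^2*(7 - w) + c*(-4*w^2 + 15*w + 91) - 52*w^2 + 364*w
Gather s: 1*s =s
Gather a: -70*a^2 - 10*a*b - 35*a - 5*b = -70*a^2 + a*(-10*b - 35) - 5*b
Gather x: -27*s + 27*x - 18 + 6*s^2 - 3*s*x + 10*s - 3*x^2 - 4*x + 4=6*s^2 - 17*s - 3*x^2 + x*(23 - 3*s) - 14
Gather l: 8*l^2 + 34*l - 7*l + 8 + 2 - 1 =8*l^2 + 27*l + 9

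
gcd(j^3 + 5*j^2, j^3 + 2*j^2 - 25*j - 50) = j + 5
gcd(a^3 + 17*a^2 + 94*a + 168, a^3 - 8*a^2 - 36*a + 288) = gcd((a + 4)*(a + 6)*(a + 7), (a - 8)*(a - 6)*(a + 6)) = a + 6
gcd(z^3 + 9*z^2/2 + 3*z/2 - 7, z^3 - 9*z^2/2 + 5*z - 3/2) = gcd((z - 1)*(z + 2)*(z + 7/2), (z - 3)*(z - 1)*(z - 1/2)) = z - 1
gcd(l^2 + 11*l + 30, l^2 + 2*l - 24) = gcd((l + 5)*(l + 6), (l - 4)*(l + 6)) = l + 6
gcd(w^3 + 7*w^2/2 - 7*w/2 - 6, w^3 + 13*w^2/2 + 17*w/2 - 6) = w + 4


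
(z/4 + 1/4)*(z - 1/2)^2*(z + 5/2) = z^4/4 + 5*z^3/8 - 3*z^2/16 - 13*z/32 + 5/32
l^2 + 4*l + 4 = (l + 2)^2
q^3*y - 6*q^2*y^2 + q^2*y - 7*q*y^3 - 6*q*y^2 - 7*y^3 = (q - 7*y)*(q + y)*(q*y + y)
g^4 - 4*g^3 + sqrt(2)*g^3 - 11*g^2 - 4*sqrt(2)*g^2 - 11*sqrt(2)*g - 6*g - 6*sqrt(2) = (g - 6)*(g + 1)^2*(g + sqrt(2))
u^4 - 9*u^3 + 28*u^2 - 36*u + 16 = (u - 4)*(u - 2)^2*(u - 1)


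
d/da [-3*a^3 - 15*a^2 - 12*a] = -9*a^2 - 30*a - 12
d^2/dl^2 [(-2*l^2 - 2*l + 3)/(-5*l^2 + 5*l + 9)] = 2*(100*l^3 + 45*l^2 + 495*l - 138)/(125*l^6 - 375*l^5 - 300*l^4 + 1225*l^3 + 540*l^2 - 1215*l - 729)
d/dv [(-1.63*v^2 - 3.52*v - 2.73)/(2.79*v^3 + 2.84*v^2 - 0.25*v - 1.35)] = (4.5477*v^4 + 19.6416*v^3 + 33.2544*v^2 + 19.9074*v + 4.0695)/(7.7841*v^6 + 15.8472*v^5 + 6.6706*v^4 - 8.953*v^3 - 7.6055*v^2 + 0.675*v + 1.8225)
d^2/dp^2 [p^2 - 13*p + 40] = 2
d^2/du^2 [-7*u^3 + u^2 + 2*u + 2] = 2 - 42*u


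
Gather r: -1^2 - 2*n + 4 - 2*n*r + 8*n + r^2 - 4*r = 6*n + r^2 + r*(-2*n - 4) + 3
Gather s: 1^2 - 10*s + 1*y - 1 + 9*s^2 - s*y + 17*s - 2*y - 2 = 9*s^2 + s*(7 - y) - y - 2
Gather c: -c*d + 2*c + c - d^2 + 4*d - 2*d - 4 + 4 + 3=c*(3 - d) - d^2 + 2*d + 3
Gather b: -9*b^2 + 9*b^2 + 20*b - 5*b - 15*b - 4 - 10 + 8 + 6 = 0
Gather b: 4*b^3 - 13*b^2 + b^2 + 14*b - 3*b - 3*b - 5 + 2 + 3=4*b^3 - 12*b^2 + 8*b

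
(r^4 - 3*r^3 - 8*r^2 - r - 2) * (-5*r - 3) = -5*r^5 + 12*r^4 + 49*r^3 + 29*r^2 + 13*r + 6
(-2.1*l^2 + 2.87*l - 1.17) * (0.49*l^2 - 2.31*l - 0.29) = -1.029*l^4 + 6.2573*l^3 - 6.594*l^2 + 1.8704*l + 0.3393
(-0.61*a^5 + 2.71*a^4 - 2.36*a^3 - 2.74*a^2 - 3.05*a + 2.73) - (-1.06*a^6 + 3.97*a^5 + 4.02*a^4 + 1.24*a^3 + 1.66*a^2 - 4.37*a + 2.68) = 1.06*a^6 - 4.58*a^5 - 1.31*a^4 - 3.6*a^3 - 4.4*a^2 + 1.32*a + 0.0499999999999998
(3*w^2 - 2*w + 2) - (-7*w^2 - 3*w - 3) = 10*w^2 + w + 5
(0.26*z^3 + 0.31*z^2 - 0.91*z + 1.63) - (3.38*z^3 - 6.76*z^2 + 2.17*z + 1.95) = -3.12*z^3 + 7.07*z^2 - 3.08*z - 0.32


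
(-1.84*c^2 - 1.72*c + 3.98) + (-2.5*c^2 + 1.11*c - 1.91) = -4.34*c^2 - 0.61*c + 2.07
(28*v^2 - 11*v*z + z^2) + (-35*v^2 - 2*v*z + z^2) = -7*v^2 - 13*v*z + 2*z^2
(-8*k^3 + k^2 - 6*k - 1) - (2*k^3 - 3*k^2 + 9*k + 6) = -10*k^3 + 4*k^2 - 15*k - 7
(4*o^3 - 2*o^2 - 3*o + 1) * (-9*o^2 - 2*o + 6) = -36*o^5 + 10*o^4 + 55*o^3 - 15*o^2 - 20*o + 6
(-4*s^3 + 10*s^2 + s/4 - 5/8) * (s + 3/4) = -4*s^4 + 7*s^3 + 31*s^2/4 - 7*s/16 - 15/32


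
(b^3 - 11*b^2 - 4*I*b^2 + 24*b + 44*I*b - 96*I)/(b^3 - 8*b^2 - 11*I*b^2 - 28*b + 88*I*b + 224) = (b - 3)/(b - 7*I)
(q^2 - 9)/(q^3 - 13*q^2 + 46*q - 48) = (q + 3)/(q^2 - 10*q + 16)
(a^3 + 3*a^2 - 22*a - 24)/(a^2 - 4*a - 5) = (a^2 + 2*a - 24)/(a - 5)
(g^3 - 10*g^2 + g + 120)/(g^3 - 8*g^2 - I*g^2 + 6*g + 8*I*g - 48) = (g^2 - 2*g - 15)/(g^2 - I*g + 6)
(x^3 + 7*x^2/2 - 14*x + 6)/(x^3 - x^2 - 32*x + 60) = (x - 1/2)/(x - 5)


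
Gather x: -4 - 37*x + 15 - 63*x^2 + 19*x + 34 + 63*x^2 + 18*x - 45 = 0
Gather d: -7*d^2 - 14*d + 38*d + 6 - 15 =-7*d^2 + 24*d - 9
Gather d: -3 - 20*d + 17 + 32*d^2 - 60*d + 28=32*d^2 - 80*d + 42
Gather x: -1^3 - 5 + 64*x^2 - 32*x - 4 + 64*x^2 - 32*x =128*x^2 - 64*x - 10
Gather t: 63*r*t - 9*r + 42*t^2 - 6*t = -9*r + 42*t^2 + t*(63*r - 6)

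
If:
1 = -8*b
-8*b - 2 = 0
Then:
No Solution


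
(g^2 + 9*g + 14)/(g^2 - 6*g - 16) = (g + 7)/(g - 8)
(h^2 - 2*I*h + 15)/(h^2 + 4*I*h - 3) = (h - 5*I)/(h + I)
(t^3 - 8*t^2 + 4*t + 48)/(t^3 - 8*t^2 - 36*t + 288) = (t^2 - 2*t - 8)/(t^2 - 2*t - 48)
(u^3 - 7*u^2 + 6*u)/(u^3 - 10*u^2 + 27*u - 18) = u/(u - 3)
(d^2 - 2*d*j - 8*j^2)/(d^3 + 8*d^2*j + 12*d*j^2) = (d - 4*j)/(d*(d + 6*j))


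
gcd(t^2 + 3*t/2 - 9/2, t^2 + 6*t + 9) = t + 3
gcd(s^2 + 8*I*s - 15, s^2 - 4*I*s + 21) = s + 3*I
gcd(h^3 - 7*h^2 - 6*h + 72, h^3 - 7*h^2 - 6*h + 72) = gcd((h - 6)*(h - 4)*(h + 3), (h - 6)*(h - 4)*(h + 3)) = h^3 - 7*h^2 - 6*h + 72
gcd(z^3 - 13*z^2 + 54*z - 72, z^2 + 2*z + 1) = 1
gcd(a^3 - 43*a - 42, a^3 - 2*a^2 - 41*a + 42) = a^2 - a - 42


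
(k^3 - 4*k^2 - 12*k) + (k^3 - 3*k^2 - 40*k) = 2*k^3 - 7*k^2 - 52*k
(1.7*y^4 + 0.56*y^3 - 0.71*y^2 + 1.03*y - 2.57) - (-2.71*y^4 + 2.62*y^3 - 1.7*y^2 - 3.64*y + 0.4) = 4.41*y^4 - 2.06*y^3 + 0.99*y^2 + 4.67*y - 2.97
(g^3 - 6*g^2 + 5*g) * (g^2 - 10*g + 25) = g^5 - 16*g^4 + 90*g^3 - 200*g^2 + 125*g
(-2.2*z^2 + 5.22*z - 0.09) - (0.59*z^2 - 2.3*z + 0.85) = -2.79*z^2 + 7.52*z - 0.94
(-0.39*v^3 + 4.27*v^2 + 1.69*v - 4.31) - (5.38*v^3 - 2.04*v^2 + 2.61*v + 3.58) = -5.77*v^3 + 6.31*v^2 - 0.92*v - 7.89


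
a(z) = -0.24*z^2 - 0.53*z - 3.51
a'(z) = -0.48*z - 0.53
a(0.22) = -3.64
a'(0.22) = -0.64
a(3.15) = -7.56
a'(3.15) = -2.04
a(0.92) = -4.20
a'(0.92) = -0.97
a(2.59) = -6.49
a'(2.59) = -1.77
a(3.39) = -8.06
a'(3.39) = -2.16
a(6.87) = -18.48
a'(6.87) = -3.83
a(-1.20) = -3.22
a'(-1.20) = 0.05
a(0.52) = -3.85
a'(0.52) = -0.78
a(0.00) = -3.51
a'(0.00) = -0.53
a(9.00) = -27.72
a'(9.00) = -4.85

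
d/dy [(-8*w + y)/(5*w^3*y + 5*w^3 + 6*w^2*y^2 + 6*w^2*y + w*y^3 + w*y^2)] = (5*w^2*y + 5*w^2 + 6*w*y^2 + 6*w*y + y^3 + y^2 + (8*w - y)*(5*w^2 + 12*w*y + 6*w + 3*y^2 + 2*y))/(w*(5*w^2*y + 5*w^2 + 6*w*y^2 + 6*w*y + y^3 + y^2)^2)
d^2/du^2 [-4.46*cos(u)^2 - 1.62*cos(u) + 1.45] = 1.62*cos(u) + 8.92*cos(2*u)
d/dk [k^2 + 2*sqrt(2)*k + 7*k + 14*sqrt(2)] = 2*k + 2*sqrt(2) + 7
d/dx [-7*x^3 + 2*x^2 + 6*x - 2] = -21*x^2 + 4*x + 6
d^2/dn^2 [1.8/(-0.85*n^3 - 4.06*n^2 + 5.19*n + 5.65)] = ((9.18*n + 14.616)*(0.85*n^3 + 4.06*n^2 - 5.19*n - 5.65) - 1.8*(2.55*n^2 + 8.12*n - 5.19)*(5.1*n^2 + 16.24*n - 10.38))/(0.85*n^3 + 4.06*n^2 - 5.19*n - 5.65)^3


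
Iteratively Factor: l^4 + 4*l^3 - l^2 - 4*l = (l)*(l^3 + 4*l^2 - l - 4) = l*(l - 1)*(l^2 + 5*l + 4) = l*(l - 1)*(l + 4)*(l + 1)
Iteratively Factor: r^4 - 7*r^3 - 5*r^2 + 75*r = (r + 3)*(r^3 - 10*r^2 + 25*r) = (r - 5)*(r + 3)*(r^2 - 5*r) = r*(r - 5)*(r + 3)*(r - 5)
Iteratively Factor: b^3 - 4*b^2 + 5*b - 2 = (b - 1)*(b^2 - 3*b + 2) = (b - 1)^2*(b - 2)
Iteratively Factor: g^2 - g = (g)*(g - 1)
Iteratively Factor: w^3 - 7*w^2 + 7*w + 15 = (w - 5)*(w^2 - 2*w - 3) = (w - 5)*(w + 1)*(w - 3)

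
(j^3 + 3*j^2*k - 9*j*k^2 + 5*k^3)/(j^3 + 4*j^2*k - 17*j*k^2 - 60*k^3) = (j^2 - 2*j*k + k^2)/(j^2 - j*k - 12*k^2)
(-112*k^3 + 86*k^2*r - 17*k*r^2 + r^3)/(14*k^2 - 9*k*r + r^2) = -8*k + r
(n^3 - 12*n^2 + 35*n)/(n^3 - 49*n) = (n - 5)/(n + 7)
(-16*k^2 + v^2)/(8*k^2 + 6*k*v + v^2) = (-4*k + v)/(2*k + v)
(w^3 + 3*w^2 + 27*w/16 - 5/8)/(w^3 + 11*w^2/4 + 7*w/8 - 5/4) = (4*w - 1)/(2*(2*w - 1))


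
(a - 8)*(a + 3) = a^2 - 5*a - 24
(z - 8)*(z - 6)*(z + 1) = z^3 - 13*z^2 + 34*z + 48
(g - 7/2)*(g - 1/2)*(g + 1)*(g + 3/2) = g^4 - 3*g^3/2 - 27*g^2/4 - 13*g/8 + 21/8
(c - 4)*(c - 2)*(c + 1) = c^3 - 5*c^2 + 2*c + 8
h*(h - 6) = h^2 - 6*h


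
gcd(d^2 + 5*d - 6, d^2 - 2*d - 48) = d + 6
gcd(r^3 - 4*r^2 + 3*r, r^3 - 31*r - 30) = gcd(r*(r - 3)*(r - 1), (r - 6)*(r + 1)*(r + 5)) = 1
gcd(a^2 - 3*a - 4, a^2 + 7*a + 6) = a + 1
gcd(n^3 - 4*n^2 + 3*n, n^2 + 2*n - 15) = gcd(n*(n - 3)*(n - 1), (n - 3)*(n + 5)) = n - 3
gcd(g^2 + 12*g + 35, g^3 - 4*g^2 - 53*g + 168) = g + 7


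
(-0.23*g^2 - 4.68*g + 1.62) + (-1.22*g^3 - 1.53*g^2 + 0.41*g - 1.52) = -1.22*g^3 - 1.76*g^2 - 4.27*g + 0.1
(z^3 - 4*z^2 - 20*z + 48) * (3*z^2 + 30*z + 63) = 3*z^5 + 18*z^4 - 117*z^3 - 708*z^2 + 180*z + 3024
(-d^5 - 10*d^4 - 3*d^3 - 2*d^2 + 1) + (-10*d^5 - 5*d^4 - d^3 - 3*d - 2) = -11*d^5 - 15*d^4 - 4*d^3 - 2*d^2 - 3*d - 1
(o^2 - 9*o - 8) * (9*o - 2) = 9*o^3 - 83*o^2 - 54*o + 16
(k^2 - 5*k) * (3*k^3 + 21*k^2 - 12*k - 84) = 3*k^5 + 6*k^4 - 117*k^3 - 24*k^2 + 420*k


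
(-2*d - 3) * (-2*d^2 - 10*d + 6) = 4*d^3 + 26*d^2 + 18*d - 18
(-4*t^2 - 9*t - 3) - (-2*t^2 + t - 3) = -2*t^2 - 10*t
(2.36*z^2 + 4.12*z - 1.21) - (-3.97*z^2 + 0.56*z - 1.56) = 6.33*z^2 + 3.56*z + 0.35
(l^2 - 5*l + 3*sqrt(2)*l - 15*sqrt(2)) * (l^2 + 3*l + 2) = l^4 - 2*l^3 + 3*sqrt(2)*l^3 - 13*l^2 - 6*sqrt(2)*l^2 - 39*sqrt(2)*l - 10*l - 30*sqrt(2)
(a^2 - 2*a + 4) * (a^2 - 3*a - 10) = a^4 - 5*a^3 + 8*a - 40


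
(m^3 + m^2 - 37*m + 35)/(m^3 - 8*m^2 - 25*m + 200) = (m^2 + 6*m - 7)/(m^2 - 3*m - 40)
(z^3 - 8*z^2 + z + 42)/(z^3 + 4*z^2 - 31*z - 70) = (z^2 - 10*z + 21)/(z^2 + 2*z - 35)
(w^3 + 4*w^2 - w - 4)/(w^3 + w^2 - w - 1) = (w + 4)/(w + 1)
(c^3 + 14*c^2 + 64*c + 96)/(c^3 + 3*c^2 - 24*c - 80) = (c + 6)/(c - 5)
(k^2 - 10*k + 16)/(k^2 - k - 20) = (-k^2 + 10*k - 16)/(-k^2 + k + 20)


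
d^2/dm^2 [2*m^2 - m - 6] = 4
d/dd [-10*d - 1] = -10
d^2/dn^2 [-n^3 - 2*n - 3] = -6*n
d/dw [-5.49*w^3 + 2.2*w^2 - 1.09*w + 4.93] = -16.47*w^2 + 4.4*w - 1.09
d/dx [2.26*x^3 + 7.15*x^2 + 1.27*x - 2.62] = 6.78*x^2 + 14.3*x + 1.27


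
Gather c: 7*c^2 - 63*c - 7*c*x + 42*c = 7*c^2 + c*(-7*x - 21)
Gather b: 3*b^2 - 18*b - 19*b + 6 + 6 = 3*b^2 - 37*b + 12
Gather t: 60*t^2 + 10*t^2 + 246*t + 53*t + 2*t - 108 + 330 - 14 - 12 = 70*t^2 + 301*t + 196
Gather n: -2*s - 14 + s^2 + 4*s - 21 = s^2 + 2*s - 35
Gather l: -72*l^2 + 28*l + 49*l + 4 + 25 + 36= -72*l^2 + 77*l + 65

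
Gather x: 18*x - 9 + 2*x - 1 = 20*x - 10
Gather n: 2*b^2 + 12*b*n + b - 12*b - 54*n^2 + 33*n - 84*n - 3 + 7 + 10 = 2*b^2 - 11*b - 54*n^2 + n*(12*b - 51) + 14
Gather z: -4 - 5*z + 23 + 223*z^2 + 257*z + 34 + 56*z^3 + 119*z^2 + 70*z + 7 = 56*z^3 + 342*z^2 + 322*z + 60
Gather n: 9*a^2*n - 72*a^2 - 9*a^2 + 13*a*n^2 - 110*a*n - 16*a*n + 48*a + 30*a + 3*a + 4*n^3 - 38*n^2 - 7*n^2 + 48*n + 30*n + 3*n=-81*a^2 + 81*a + 4*n^3 + n^2*(13*a - 45) + n*(9*a^2 - 126*a + 81)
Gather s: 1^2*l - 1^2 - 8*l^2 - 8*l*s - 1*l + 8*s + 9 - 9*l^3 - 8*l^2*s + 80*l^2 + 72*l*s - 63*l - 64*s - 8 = -9*l^3 + 72*l^2 - 63*l + s*(-8*l^2 + 64*l - 56)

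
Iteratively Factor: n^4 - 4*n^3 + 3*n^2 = (n)*(n^3 - 4*n^2 + 3*n) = n^2*(n^2 - 4*n + 3) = n^2*(n - 3)*(n - 1)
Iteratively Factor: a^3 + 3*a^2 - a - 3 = (a + 1)*(a^2 + 2*a - 3) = (a - 1)*(a + 1)*(a + 3)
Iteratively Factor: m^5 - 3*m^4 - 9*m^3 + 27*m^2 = (m + 3)*(m^4 - 6*m^3 + 9*m^2) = m*(m + 3)*(m^3 - 6*m^2 + 9*m) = m*(m - 3)*(m + 3)*(m^2 - 3*m) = m^2*(m - 3)*(m + 3)*(m - 3)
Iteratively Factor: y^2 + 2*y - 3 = (y - 1)*(y + 3)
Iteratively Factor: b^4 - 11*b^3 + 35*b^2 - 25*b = (b)*(b^3 - 11*b^2 + 35*b - 25) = b*(b - 5)*(b^2 - 6*b + 5) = b*(b - 5)*(b - 1)*(b - 5)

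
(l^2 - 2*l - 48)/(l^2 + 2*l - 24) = (l - 8)/(l - 4)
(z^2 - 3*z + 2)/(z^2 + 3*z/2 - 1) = 2*(z^2 - 3*z + 2)/(2*z^2 + 3*z - 2)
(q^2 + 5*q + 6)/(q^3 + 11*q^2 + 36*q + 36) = 1/(q + 6)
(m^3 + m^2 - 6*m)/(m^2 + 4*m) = (m^2 + m - 6)/(m + 4)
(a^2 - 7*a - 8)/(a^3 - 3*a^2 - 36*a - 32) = 1/(a + 4)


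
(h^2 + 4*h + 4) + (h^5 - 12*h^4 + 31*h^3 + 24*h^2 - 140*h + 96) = h^5 - 12*h^4 + 31*h^3 + 25*h^2 - 136*h + 100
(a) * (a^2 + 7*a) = a^3 + 7*a^2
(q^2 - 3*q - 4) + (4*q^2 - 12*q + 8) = 5*q^2 - 15*q + 4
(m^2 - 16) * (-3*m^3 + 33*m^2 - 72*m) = -3*m^5 + 33*m^4 - 24*m^3 - 528*m^2 + 1152*m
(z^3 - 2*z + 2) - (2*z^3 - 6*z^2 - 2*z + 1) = -z^3 + 6*z^2 + 1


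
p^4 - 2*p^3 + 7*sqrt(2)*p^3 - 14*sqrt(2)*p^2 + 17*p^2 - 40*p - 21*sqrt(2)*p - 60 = (p - 3)*(p + 1)*(p + 2*sqrt(2))*(p + 5*sqrt(2))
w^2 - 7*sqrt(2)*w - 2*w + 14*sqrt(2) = (w - 2)*(w - 7*sqrt(2))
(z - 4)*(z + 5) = z^2 + z - 20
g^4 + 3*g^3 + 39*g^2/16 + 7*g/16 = g*(g + 1/4)*(g + 1)*(g + 7/4)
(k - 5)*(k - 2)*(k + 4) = k^3 - 3*k^2 - 18*k + 40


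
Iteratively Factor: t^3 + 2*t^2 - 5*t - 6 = (t + 3)*(t^2 - t - 2) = (t - 2)*(t + 3)*(t + 1)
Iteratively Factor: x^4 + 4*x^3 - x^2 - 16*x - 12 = (x + 3)*(x^3 + x^2 - 4*x - 4) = (x + 2)*(x + 3)*(x^2 - x - 2) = (x + 1)*(x + 2)*(x + 3)*(x - 2)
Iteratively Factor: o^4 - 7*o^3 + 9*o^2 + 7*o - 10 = (o - 1)*(o^3 - 6*o^2 + 3*o + 10) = (o - 2)*(o - 1)*(o^2 - 4*o - 5) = (o - 2)*(o - 1)*(o + 1)*(o - 5)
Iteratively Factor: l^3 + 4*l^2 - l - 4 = (l + 4)*(l^2 - 1) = (l + 1)*(l + 4)*(l - 1)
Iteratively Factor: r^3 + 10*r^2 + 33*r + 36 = (r + 3)*(r^2 + 7*r + 12) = (r + 3)*(r + 4)*(r + 3)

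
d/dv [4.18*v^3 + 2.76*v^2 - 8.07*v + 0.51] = 12.54*v^2 + 5.52*v - 8.07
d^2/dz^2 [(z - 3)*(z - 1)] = 2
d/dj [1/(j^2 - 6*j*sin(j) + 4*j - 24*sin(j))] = 2*(3*j*cos(j) - j + 3*sin(j) + 12*cos(j) - 2)/((j + 4)^2*(j - 6*sin(j))^2)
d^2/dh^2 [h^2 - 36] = 2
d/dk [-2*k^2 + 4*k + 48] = 4 - 4*k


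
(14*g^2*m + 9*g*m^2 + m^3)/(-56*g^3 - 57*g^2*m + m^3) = m*(-2*g - m)/(8*g^2 + 7*g*m - m^2)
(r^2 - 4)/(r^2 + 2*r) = (r - 2)/r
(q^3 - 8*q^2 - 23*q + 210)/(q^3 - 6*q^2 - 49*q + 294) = (q + 5)/(q + 7)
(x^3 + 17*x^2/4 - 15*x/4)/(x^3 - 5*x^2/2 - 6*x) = (-4*x^2 - 17*x + 15)/(2*(-2*x^2 + 5*x + 12))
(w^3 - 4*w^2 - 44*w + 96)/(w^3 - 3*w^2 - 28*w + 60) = (w^2 - 2*w - 48)/(w^2 - w - 30)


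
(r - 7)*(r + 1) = r^2 - 6*r - 7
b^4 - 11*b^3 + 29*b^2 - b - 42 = (b - 7)*(b - 3)*(b - 2)*(b + 1)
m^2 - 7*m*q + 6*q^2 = (m - 6*q)*(m - q)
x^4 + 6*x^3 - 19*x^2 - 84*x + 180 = (x - 3)*(x - 2)*(x + 5)*(x + 6)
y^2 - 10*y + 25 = (y - 5)^2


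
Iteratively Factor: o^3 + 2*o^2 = (o)*(o^2 + 2*o) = o*(o + 2)*(o)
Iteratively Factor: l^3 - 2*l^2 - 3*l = (l)*(l^2 - 2*l - 3) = l*(l + 1)*(l - 3)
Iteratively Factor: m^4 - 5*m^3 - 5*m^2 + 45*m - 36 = (m + 3)*(m^3 - 8*m^2 + 19*m - 12) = (m - 3)*(m + 3)*(m^2 - 5*m + 4) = (m - 4)*(m - 3)*(m + 3)*(m - 1)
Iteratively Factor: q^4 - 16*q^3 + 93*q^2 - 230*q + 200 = (q - 5)*(q^3 - 11*q^2 + 38*q - 40) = (q - 5)*(q - 2)*(q^2 - 9*q + 20) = (q - 5)^2*(q - 2)*(q - 4)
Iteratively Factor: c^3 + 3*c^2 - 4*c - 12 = (c + 3)*(c^2 - 4) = (c - 2)*(c + 3)*(c + 2)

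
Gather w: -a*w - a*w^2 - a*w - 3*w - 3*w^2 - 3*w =w^2*(-a - 3) + w*(-2*a - 6)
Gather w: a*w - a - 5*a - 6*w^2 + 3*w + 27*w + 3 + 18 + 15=-6*a - 6*w^2 + w*(a + 30) + 36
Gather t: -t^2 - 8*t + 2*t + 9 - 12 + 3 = -t^2 - 6*t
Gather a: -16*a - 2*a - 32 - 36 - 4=-18*a - 72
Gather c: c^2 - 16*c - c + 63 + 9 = c^2 - 17*c + 72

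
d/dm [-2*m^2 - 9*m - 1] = -4*m - 9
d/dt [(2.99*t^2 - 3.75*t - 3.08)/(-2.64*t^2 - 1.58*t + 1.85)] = (-14.6242*t^2 - 5.1994*t - 11.8039)/(6.9696*t^4 + 8.3424*t^3 - 7.2716*t^2 - 5.846*t + 3.4225)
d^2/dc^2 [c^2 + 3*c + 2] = 2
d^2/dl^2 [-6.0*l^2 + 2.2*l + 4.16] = -12.0000000000000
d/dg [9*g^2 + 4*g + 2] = 18*g + 4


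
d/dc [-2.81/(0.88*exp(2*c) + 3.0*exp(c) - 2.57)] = (4.9456*exp(c) + 8.43)*exp(c)/(0.88*exp(2*c) + 3.0*exp(c) - 2.57)^2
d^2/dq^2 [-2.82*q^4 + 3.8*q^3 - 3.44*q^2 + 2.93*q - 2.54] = -33.84*q^2 + 22.8*q - 6.88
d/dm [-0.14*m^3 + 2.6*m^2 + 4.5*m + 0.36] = -0.42*m^2 + 5.2*m + 4.5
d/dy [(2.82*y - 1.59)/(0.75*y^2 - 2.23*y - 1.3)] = (-2.115*y^2 + 2.385*y - 7.2117)/(0.5625*y^4 - 3.345*y^3 + 3.0229*y^2 + 5.798*y + 1.69)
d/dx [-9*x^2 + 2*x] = 2 - 18*x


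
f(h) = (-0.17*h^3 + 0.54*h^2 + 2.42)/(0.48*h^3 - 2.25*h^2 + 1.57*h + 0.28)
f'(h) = (-0.51*h^2 + 1.08*h)/(0.48*h^3 - 2.25*h^2 + 1.57*h + 0.28) + (-1.44*h^2 + 4.5*h - 1.57)*(-0.17*h^3 + 0.54*h^2 + 2.42)/(0.48*h^3 - 2.25*h^2 + 1.57*h + 0.28)^2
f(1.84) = -2.19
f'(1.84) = 2.57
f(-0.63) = -1.55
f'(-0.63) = -3.98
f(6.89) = -0.45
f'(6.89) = 0.01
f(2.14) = -1.65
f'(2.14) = 1.24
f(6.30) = -0.46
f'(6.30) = 0.01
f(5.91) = -0.46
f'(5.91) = 0.01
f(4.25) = -0.28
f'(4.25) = -0.72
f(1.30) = -6.93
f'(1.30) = 28.70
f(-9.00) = -0.31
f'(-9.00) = 0.00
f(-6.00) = -0.30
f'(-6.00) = 0.00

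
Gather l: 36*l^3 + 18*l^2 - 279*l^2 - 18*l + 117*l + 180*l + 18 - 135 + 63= 36*l^3 - 261*l^2 + 279*l - 54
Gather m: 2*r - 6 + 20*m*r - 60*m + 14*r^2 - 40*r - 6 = m*(20*r - 60) + 14*r^2 - 38*r - 12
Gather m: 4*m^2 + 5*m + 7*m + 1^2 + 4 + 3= 4*m^2 + 12*m + 8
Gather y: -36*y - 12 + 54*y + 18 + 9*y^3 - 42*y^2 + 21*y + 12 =9*y^3 - 42*y^2 + 39*y + 18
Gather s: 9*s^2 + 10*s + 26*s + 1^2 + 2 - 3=9*s^2 + 36*s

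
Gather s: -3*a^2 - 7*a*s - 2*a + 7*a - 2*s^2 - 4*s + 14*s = -3*a^2 + 5*a - 2*s^2 + s*(10 - 7*a)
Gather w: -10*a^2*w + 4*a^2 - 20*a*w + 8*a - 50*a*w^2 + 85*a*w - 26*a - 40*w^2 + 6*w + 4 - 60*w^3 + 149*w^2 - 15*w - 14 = 4*a^2 - 18*a - 60*w^3 + w^2*(109 - 50*a) + w*(-10*a^2 + 65*a - 9) - 10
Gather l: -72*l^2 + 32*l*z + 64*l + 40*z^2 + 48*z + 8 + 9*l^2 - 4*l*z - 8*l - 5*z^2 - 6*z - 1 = -63*l^2 + l*(28*z + 56) + 35*z^2 + 42*z + 7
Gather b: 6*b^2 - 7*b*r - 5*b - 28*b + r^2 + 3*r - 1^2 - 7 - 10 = 6*b^2 + b*(-7*r - 33) + r^2 + 3*r - 18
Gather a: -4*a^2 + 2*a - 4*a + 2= -4*a^2 - 2*a + 2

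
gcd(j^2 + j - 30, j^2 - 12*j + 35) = j - 5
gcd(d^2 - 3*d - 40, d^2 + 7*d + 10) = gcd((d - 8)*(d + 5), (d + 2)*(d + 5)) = d + 5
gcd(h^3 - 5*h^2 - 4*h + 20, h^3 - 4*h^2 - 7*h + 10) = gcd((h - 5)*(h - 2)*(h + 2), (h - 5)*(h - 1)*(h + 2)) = h^2 - 3*h - 10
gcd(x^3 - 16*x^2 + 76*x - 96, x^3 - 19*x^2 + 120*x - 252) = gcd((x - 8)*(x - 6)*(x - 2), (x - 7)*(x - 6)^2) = x - 6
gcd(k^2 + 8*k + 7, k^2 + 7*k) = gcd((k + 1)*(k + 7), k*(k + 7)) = k + 7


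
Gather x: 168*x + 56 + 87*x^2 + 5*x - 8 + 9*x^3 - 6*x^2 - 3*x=9*x^3 + 81*x^2 + 170*x + 48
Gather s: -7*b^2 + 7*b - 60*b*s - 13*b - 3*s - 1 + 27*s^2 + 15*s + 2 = -7*b^2 - 6*b + 27*s^2 + s*(12 - 60*b) + 1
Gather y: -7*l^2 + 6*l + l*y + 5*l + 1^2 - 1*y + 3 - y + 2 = -7*l^2 + 11*l + y*(l - 2) + 6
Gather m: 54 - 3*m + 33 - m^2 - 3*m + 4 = -m^2 - 6*m + 91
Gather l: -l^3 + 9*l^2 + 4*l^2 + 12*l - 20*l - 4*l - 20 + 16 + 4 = -l^3 + 13*l^2 - 12*l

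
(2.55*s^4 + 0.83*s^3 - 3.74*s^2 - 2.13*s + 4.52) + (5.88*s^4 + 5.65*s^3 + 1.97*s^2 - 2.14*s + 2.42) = 8.43*s^4 + 6.48*s^3 - 1.77*s^2 - 4.27*s + 6.94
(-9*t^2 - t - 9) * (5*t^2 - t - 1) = -45*t^4 + 4*t^3 - 35*t^2 + 10*t + 9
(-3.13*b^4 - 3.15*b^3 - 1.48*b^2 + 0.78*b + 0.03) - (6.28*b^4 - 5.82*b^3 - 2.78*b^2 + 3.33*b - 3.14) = -9.41*b^4 + 2.67*b^3 + 1.3*b^2 - 2.55*b + 3.17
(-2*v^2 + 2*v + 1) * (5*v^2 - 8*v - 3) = -10*v^4 + 26*v^3 - 5*v^2 - 14*v - 3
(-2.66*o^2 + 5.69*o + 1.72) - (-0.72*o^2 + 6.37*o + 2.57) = -1.94*o^2 - 0.68*o - 0.85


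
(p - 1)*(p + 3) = p^2 + 2*p - 3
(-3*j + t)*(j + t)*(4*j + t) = -12*j^3 - 11*j^2*t + 2*j*t^2 + t^3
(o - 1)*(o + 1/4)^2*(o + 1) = o^4 + o^3/2 - 15*o^2/16 - o/2 - 1/16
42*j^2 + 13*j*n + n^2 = (6*j + n)*(7*j + n)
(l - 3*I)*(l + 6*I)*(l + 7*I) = l^3 + 10*I*l^2 - 3*l + 126*I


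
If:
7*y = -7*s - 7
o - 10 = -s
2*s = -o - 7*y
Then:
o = 19/2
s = 1/2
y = -3/2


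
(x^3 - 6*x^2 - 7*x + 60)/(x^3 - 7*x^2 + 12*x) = (x^2 - 2*x - 15)/(x*(x - 3))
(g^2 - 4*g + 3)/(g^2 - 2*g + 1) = (g - 3)/(g - 1)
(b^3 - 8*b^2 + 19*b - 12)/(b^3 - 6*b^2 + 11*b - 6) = (b - 4)/(b - 2)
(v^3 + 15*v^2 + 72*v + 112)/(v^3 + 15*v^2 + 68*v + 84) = (v^2 + 8*v + 16)/(v^2 + 8*v + 12)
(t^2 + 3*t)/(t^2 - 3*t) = (t + 3)/(t - 3)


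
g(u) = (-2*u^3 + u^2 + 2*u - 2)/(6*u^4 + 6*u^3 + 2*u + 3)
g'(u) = (-6*u^2 + 2*u + 2)/(6*u^4 + 6*u^3 + 2*u + 3) + (-24*u^3 - 18*u^2 - 2)*(-2*u^3 + u^2 + 2*u - 2)/(6*u^4 + 6*u^3 + 2*u + 3)^2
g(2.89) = -0.06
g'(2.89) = 0.01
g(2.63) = -0.06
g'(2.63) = 0.01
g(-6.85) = 0.06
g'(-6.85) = 0.01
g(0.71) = -0.10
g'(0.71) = 0.29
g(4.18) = -0.05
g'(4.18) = 0.01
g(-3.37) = 0.15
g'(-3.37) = 0.06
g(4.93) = -0.05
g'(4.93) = 0.01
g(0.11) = -0.55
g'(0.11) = 1.05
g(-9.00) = 0.04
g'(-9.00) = 0.01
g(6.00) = -0.04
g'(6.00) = 0.01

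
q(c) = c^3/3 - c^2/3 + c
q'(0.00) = 1.00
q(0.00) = 0.00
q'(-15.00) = 236.00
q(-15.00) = -1215.00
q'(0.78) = 1.09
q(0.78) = 0.74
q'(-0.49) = 1.57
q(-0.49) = -0.61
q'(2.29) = 4.72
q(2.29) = 4.54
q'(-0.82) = 2.22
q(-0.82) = -1.23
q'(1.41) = 2.05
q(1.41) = 1.68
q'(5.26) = 25.16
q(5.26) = 44.55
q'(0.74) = 1.05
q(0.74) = 0.69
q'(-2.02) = 6.43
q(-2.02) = -6.13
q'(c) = c^2 - 2*c/3 + 1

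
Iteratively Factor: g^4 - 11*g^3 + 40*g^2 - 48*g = (g - 3)*(g^3 - 8*g^2 + 16*g) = g*(g - 3)*(g^2 - 8*g + 16) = g*(g - 4)*(g - 3)*(g - 4)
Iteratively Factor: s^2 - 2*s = (s - 2)*(s)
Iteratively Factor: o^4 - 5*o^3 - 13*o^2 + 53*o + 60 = (o - 5)*(o^3 - 13*o - 12) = (o - 5)*(o + 1)*(o^2 - o - 12) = (o - 5)*(o - 4)*(o + 1)*(o + 3)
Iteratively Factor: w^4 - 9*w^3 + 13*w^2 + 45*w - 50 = (w - 5)*(w^3 - 4*w^2 - 7*w + 10) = (w - 5)*(w - 1)*(w^2 - 3*w - 10) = (w - 5)*(w - 1)*(w + 2)*(w - 5)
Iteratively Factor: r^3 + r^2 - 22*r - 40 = (r - 5)*(r^2 + 6*r + 8) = (r - 5)*(r + 2)*(r + 4)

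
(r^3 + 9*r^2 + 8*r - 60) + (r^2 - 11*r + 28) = r^3 + 10*r^2 - 3*r - 32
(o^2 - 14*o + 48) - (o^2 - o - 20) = 68 - 13*o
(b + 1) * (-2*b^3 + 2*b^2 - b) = -2*b^4 + b^2 - b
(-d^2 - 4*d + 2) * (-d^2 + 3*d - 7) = d^4 + d^3 - 7*d^2 + 34*d - 14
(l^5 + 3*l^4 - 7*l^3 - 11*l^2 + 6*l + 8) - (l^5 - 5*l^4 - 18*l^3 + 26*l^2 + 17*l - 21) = 8*l^4 + 11*l^3 - 37*l^2 - 11*l + 29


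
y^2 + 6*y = y*(y + 6)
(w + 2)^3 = w^3 + 6*w^2 + 12*w + 8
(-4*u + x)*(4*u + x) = -16*u^2 + x^2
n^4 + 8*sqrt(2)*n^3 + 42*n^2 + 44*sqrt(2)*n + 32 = (n + sqrt(2))^2*(n + 2*sqrt(2))*(n + 4*sqrt(2))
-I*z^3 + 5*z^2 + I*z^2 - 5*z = z*(z + 5*I)*(-I*z + I)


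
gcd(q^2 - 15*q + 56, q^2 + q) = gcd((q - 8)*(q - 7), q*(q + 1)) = 1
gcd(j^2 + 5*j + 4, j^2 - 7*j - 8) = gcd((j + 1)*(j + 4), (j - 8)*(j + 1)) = j + 1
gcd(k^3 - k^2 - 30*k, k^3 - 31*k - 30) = k^2 - k - 30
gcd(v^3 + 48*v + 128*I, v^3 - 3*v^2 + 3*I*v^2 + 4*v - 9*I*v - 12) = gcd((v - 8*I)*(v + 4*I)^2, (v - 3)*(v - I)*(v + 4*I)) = v + 4*I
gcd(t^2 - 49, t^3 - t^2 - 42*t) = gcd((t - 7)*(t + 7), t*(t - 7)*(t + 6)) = t - 7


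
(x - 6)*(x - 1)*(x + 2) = x^3 - 5*x^2 - 8*x + 12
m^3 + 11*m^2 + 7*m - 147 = (m - 3)*(m + 7)^2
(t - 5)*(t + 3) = t^2 - 2*t - 15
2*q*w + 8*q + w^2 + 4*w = (2*q + w)*(w + 4)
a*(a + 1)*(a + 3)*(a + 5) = a^4 + 9*a^3 + 23*a^2 + 15*a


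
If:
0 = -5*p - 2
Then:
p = -2/5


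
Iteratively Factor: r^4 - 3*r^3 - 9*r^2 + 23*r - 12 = (r + 3)*(r^3 - 6*r^2 + 9*r - 4) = (r - 1)*(r + 3)*(r^2 - 5*r + 4) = (r - 1)^2*(r + 3)*(r - 4)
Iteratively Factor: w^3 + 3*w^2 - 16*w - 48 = (w - 4)*(w^2 + 7*w + 12) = (w - 4)*(w + 3)*(w + 4)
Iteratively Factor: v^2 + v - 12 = (v - 3)*(v + 4)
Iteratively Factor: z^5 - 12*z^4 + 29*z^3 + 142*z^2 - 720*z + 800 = (z - 5)*(z^4 - 7*z^3 - 6*z^2 + 112*z - 160) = (z - 5)*(z + 4)*(z^3 - 11*z^2 + 38*z - 40) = (z - 5)^2*(z + 4)*(z^2 - 6*z + 8) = (z - 5)^2*(z - 2)*(z + 4)*(z - 4)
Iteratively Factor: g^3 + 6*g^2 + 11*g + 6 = (g + 1)*(g^2 + 5*g + 6) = (g + 1)*(g + 3)*(g + 2)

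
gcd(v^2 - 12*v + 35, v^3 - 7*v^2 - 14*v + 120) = v - 5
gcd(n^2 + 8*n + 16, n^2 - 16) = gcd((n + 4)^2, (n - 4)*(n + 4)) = n + 4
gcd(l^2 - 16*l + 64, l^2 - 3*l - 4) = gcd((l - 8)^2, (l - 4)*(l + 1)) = 1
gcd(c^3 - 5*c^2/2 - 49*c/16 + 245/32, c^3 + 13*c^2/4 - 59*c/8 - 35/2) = c^2 - 3*c/4 - 35/8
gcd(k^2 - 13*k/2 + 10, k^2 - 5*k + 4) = k - 4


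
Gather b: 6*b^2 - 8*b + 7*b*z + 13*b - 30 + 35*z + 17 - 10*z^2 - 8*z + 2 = 6*b^2 + b*(7*z + 5) - 10*z^2 + 27*z - 11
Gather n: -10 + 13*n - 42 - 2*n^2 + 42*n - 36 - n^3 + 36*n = -n^3 - 2*n^2 + 91*n - 88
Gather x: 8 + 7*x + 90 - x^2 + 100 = -x^2 + 7*x + 198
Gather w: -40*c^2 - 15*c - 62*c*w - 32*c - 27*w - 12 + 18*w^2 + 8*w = -40*c^2 - 47*c + 18*w^2 + w*(-62*c - 19) - 12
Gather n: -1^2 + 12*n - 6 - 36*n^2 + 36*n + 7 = -36*n^2 + 48*n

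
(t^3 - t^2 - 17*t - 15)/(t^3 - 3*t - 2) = (t^2 - 2*t - 15)/(t^2 - t - 2)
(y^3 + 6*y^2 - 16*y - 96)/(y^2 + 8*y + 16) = (y^2 + 2*y - 24)/(y + 4)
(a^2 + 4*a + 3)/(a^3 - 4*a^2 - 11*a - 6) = (a + 3)/(a^2 - 5*a - 6)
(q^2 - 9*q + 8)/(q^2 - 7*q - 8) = (q - 1)/(q + 1)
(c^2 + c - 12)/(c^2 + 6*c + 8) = (c - 3)/(c + 2)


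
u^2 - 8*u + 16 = (u - 4)^2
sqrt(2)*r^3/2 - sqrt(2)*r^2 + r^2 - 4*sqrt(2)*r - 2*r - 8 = (r - 4)*(r + 2)*(sqrt(2)*r/2 + 1)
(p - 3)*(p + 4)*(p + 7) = p^3 + 8*p^2 - 5*p - 84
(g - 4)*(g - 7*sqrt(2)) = g^2 - 7*sqrt(2)*g - 4*g + 28*sqrt(2)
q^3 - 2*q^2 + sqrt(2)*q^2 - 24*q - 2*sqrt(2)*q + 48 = (q - 2)*(q - 3*sqrt(2))*(q + 4*sqrt(2))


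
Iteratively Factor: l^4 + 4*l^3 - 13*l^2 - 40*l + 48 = (l - 3)*(l^3 + 7*l^2 + 8*l - 16) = (l - 3)*(l + 4)*(l^2 + 3*l - 4) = (l - 3)*(l + 4)^2*(l - 1)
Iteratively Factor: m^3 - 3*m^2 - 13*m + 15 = (m - 5)*(m^2 + 2*m - 3) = (m - 5)*(m + 3)*(m - 1)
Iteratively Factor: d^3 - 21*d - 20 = (d + 4)*(d^2 - 4*d - 5) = (d + 1)*(d + 4)*(d - 5)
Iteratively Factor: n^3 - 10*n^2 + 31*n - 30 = (n - 5)*(n^2 - 5*n + 6) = (n - 5)*(n - 2)*(n - 3)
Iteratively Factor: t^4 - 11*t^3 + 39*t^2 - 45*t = (t - 3)*(t^3 - 8*t^2 + 15*t) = (t - 5)*(t - 3)*(t^2 - 3*t) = (t - 5)*(t - 3)^2*(t)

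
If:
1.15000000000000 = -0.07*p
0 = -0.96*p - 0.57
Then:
No Solution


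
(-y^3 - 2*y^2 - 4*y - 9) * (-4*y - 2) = 4*y^4 + 10*y^3 + 20*y^2 + 44*y + 18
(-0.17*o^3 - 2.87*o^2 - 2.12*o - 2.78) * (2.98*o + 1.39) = -0.5066*o^4 - 8.7889*o^3 - 10.3069*o^2 - 11.2312*o - 3.8642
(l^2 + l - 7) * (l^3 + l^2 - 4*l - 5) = l^5 + 2*l^4 - 10*l^3 - 16*l^2 + 23*l + 35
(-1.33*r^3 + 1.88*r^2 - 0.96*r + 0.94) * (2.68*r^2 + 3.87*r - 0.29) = -3.5644*r^5 - 0.1087*r^4 + 5.0885*r^3 - 1.7412*r^2 + 3.9162*r - 0.2726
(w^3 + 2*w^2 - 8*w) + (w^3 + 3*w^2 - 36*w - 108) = 2*w^3 + 5*w^2 - 44*w - 108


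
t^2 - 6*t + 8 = (t - 4)*(t - 2)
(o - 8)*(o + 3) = o^2 - 5*o - 24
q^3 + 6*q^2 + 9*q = q*(q + 3)^2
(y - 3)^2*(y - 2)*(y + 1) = y^4 - 7*y^3 + 13*y^2 + 3*y - 18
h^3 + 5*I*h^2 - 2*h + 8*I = (h - I)*(h + 2*I)*(h + 4*I)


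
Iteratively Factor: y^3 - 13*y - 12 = (y - 4)*(y^2 + 4*y + 3) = (y - 4)*(y + 1)*(y + 3)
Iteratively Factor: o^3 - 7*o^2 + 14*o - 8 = (o - 2)*(o^2 - 5*o + 4) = (o - 4)*(o - 2)*(o - 1)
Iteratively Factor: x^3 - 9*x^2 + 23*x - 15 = (x - 5)*(x^2 - 4*x + 3) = (x - 5)*(x - 1)*(x - 3)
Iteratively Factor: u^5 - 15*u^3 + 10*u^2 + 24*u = (u - 3)*(u^4 + 3*u^3 - 6*u^2 - 8*u) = (u - 3)*(u + 1)*(u^3 + 2*u^2 - 8*u) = u*(u - 3)*(u + 1)*(u^2 + 2*u - 8) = u*(u - 3)*(u + 1)*(u + 4)*(u - 2)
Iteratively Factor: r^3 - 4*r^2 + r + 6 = (r - 2)*(r^2 - 2*r - 3) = (r - 3)*(r - 2)*(r + 1)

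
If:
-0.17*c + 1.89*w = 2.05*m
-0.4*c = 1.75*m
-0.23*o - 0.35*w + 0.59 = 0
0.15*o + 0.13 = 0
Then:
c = -14.28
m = 3.26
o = -0.87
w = 2.26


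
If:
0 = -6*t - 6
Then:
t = -1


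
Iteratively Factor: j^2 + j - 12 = (j + 4)*(j - 3)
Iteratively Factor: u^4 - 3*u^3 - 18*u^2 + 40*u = (u - 5)*(u^3 + 2*u^2 - 8*u) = u*(u - 5)*(u^2 + 2*u - 8) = u*(u - 5)*(u + 4)*(u - 2)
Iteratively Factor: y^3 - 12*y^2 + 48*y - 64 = (y - 4)*(y^2 - 8*y + 16) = (y - 4)^2*(y - 4)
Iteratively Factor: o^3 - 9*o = (o - 3)*(o^2 + 3*o) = (o - 3)*(o + 3)*(o)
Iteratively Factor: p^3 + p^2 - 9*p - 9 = (p + 3)*(p^2 - 2*p - 3) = (p - 3)*(p + 3)*(p + 1)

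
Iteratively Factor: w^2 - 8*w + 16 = (w - 4)*(w - 4)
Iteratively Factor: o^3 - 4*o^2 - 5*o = (o)*(o^2 - 4*o - 5) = o*(o - 5)*(o + 1)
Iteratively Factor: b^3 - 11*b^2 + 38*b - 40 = (b - 5)*(b^2 - 6*b + 8) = (b - 5)*(b - 2)*(b - 4)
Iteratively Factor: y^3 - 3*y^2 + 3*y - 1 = (y - 1)*(y^2 - 2*y + 1) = (y - 1)^2*(y - 1)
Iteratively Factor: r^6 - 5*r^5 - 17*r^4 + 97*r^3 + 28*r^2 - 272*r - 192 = (r - 4)*(r^5 - r^4 - 21*r^3 + 13*r^2 + 80*r + 48) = (r - 4)*(r + 1)*(r^4 - 2*r^3 - 19*r^2 + 32*r + 48) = (r - 4)*(r + 1)*(r + 4)*(r^3 - 6*r^2 + 5*r + 12) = (r - 4)^2*(r + 1)*(r + 4)*(r^2 - 2*r - 3) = (r - 4)^2*(r - 3)*(r + 1)*(r + 4)*(r + 1)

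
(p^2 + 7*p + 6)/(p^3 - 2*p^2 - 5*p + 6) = (p^2 + 7*p + 6)/(p^3 - 2*p^2 - 5*p + 6)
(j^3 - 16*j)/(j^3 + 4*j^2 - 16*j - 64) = j/(j + 4)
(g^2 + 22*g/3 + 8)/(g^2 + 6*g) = (g + 4/3)/g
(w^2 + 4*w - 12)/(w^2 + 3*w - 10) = (w + 6)/(w + 5)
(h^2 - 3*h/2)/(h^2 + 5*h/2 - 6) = h/(h + 4)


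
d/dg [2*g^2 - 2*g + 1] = 4*g - 2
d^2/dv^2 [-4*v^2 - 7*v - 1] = -8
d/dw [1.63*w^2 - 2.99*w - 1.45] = 3.26*w - 2.99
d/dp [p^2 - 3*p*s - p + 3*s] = 2*p - 3*s - 1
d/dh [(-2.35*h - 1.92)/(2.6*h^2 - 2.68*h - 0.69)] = (6.11*h^2 + 9.984*h - 3.5241)/(6.76*h^4 - 13.936*h^3 + 3.5944*h^2 + 3.6984*h + 0.4761)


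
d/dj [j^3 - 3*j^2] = 3*j*(j - 2)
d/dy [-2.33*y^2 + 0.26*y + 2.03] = 0.26 - 4.66*y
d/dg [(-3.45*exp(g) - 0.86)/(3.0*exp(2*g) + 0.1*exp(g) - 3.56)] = (10.35*exp(2*g) + 5.16*exp(g) + 12.368)*exp(g)/(9.0*exp(4*g) + 0.6*exp(3*g) - 21.35*exp(2*g) - 0.712*exp(g) + 12.6736)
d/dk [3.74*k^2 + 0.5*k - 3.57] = 7.48*k + 0.5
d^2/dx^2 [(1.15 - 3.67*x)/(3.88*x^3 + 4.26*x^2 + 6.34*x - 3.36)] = (-331.497888*x^5 - 156.213456*x^4 + 351.484664*x^3 - 279.187752*x^2 - 38.873592*x - 30.988456)/(58.411072*x^9 + 192.395232*x^8 + 497.572752*x^7 + 554.315976*x^6 + 479.823528*x^5 - 165.147912*x^4 - 158.238296*x^3 - 260.89056*x^2 + 214.728192*x - 37.933056)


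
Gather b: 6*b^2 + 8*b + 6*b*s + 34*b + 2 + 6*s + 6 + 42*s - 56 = 6*b^2 + b*(6*s + 42) + 48*s - 48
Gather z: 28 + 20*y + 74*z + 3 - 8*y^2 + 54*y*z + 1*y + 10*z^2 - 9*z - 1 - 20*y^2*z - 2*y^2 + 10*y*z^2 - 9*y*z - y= -10*y^2 + 20*y + z^2*(10*y + 10) + z*(-20*y^2 + 45*y + 65) + 30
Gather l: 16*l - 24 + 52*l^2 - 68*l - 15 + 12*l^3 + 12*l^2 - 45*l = 12*l^3 + 64*l^2 - 97*l - 39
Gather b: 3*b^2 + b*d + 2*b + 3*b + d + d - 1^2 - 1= 3*b^2 + b*(d + 5) + 2*d - 2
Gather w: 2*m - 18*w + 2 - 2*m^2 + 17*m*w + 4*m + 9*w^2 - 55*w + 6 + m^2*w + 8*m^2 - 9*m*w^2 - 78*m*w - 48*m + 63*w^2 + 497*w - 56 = 6*m^2 - 42*m + w^2*(72 - 9*m) + w*(m^2 - 61*m + 424) - 48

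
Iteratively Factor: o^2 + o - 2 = (o - 1)*(o + 2)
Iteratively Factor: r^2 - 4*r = (r)*(r - 4)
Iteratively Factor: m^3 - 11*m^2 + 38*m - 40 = (m - 2)*(m^2 - 9*m + 20) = (m - 5)*(m - 2)*(m - 4)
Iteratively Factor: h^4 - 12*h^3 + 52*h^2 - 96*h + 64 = (h - 2)*(h^3 - 10*h^2 + 32*h - 32) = (h - 4)*(h - 2)*(h^2 - 6*h + 8) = (h - 4)*(h - 2)^2*(h - 4)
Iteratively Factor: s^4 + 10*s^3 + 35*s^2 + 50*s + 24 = (s + 4)*(s^3 + 6*s^2 + 11*s + 6) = (s + 2)*(s + 4)*(s^2 + 4*s + 3) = (s + 2)*(s + 3)*(s + 4)*(s + 1)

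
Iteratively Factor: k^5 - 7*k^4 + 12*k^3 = (k)*(k^4 - 7*k^3 + 12*k^2) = k^2*(k^3 - 7*k^2 + 12*k) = k^2*(k - 3)*(k^2 - 4*k) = k^3*(k - 3)*(k - 4)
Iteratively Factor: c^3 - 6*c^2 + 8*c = (c - 2)*(c^2 - 4*c) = c*(c - 2)*(c - 4)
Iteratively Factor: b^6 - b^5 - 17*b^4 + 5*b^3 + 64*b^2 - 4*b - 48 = (b + 3)*(b^5 - 4*b^4 - 5*b^3 + 20*b^2 + 4*b - 16) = (b + 2)*(b + 3)*(b^4 - 6*b^3 + 7*b^2 + 6*b - 8) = (b + 1)*(b + 2)*(b + 3)*(b^3 - 7*b^2 + 14*b - 8) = (b - 4)*(b + 1)*(b + 2)*(b + 3)*(b^2 - 3*b + 2) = (b - 4)*(b - 1)*(b + 1)*(b + 2)*(b + 3)*(b - 2)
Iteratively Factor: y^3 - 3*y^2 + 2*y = (y - 2)*(y^2 - y) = y*(y - 2)*(y - 1)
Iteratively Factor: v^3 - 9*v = (v + 3)*(v^2 - 3*v) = (v - 3)*(v + 3)*(v)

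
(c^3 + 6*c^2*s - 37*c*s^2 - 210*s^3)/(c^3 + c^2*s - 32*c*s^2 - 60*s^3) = (c + 7*s)/(c + 2*s)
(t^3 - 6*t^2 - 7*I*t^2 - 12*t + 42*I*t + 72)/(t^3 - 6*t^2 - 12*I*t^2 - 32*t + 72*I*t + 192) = (t - 3*I)/(t - 8*I)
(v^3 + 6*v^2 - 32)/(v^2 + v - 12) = (v^2 + 2*v - 8)/(v - 3)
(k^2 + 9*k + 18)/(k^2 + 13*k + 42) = (k + 3)/(k + 7)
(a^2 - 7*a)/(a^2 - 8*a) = (a - 7)/(a - 8)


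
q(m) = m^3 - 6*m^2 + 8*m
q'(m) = 3*m^2 - 12*m + 8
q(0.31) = 1.93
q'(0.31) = 4.57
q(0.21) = 1.42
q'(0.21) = 5.61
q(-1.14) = -18.40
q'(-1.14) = 25.58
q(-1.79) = -39.28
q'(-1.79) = 39.09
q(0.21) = 1.42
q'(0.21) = 5.61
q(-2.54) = -75.42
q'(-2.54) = 57.83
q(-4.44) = -241.33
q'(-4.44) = 120.42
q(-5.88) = -457.78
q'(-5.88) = 182.28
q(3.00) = -3.00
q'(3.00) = -1.00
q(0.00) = 0.00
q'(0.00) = 8.00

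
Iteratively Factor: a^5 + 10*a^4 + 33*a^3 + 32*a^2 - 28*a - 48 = (a - 1)*(a^4 + 11*a^3 + 44*a^2 + 76*a + 48) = (a - 1)*(a + 2)*(a^3 + 9*a^2 + 26*a + 24) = (a - 1)*(a + 2)*(a + 4)*(a^2 + 5*a + 6) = (a - 1)*(a + 2)*(a + 3)*(a + 4)*(a + 2)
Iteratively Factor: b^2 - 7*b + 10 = (b - 2)*(b - 5)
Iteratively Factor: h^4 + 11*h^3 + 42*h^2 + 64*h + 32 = (h + 1)*(h^3 + 10*h^2 + 32*h + 32) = (h + 1)*(h + 4)*(h^2 + 6*h + 8) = (h + 1)*(h + 4)^2*(h + 2)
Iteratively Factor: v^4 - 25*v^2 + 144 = (v + 3)*(v^3 - 3*v^2 - 16*v + 48) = (v - 4)*(v + 3)*(v^2 + v - 12) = (v - 4)*(v + 3)*(v + 4)*(v - 3)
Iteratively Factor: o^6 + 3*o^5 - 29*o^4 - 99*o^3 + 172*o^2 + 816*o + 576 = (o + 4)*(o^5 - o^4 - 25*o^3 + o^2 + 168*o + 144) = (o - 4)*(o + 4)*(o^4 + 3*o^3 - 13*o^2 - 51*o - 36) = (o - 4)*(o + 1)*(o + 4)*(o^3 + 2*o^2 - 15*o - 36) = (o - 4)*(o + 1)*(o + 3)*(o + 4)*(o^2 - o - 12) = (o - 4)^2*(o + 1)*(o + 3)*(o + 4)*(o + 3)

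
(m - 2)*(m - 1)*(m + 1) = m^3 - 2*m^2 - m + 2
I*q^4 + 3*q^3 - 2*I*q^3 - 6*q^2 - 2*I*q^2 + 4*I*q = q*(q - 2)*(q - 2*I)*(I*q + 1)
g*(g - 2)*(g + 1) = g^3 - g^2 - 2*g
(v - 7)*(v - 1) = v^2 - 8*v + 7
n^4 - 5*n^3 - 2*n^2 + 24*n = n*(n - 4)*(n - 3)*(n + 2)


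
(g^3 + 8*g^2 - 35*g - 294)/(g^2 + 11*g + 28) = (g^2 + g - 42)/(g + 4)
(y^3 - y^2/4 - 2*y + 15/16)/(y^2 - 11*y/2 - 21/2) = (8*y^2 - 14*y + 5)/(8*(y - 7))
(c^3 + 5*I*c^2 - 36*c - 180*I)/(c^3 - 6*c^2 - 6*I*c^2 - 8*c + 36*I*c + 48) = (c^2 + c*(6 + 5*I) + 30*I)/(c^2 - 6*I*c - 8)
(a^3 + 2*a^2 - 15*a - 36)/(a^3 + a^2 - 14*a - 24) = (a + 3)/(a + 2)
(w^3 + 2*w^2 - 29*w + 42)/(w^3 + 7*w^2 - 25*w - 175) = (w^2 - 5*w + 6)/(w^2 - 25)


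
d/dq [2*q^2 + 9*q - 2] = 4*q + 9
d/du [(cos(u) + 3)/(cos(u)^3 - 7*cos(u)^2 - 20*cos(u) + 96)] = (-81*cos(u)/2 + cos(2*u) + cos(3*u)/2 - 155)*sin(u)/(cos(u)^3 - 7*cos(u)^2 - 20*cos(u) + 96)^2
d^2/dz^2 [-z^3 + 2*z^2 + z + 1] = 4 - 6*z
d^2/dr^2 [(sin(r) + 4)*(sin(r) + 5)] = -9*sin(r) + 2*cos(2*r)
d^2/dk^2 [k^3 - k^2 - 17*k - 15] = 6*k - 2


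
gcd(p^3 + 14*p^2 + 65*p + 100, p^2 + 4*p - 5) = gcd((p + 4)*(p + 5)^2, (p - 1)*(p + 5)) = p + 5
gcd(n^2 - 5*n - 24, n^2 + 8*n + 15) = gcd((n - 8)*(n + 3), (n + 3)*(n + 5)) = n + 3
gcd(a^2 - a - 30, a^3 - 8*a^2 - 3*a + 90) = a - 6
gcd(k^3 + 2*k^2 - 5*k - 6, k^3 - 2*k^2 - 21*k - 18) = k^2 + 4*k + 3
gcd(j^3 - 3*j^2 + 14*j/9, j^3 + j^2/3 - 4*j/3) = j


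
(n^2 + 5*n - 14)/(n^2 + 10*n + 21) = (n - 2)/(n + 3)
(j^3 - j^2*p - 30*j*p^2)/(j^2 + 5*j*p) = j - 6*p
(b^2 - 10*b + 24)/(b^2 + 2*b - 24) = (b - 6)/(b + 6)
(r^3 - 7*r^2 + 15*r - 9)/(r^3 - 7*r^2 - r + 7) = (r^2 - 6*r + 9)/(r^2 - 6*r - 7)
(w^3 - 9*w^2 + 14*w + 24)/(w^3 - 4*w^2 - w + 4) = (w - 6)/(w - 1)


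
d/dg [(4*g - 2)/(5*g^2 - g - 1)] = 2*(-10*g^2 + 10*g - 3)/(25*g^4 - 10*g^3 - 9*g^2 + 2*g + 1)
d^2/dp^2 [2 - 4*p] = 0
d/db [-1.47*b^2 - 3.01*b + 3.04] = -2.94*b - 3.01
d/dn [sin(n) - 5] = cos(n)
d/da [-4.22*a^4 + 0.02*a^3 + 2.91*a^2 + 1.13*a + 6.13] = -16.88*a^3 + 0.06*a^2 + 5.82*a + 1.13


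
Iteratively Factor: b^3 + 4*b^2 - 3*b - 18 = (b + 3)*(b^2 + b - 6) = (b + 3)^2*(b - 2)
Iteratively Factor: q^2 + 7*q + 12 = (q + 3)*(q + 4)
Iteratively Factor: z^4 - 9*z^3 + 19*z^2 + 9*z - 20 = (z - 1)*(z^3 - 8*z^2 + 11*z + 20) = (z - 4)*(z - 1)*(z^2 - 4*z - 5) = (z - 5)*(z - 4)*(z - 1)*(z + 1)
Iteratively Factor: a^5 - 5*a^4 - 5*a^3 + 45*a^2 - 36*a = (a - 1)*(a^4 - 4*a^3 - 9*a^2 + 36*a) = (a - 3)*(a - 1)*(a^3 - a^2 - 12*a) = (a - 4)*(a - 3)*(a - 1)*(a^2 + 3*a) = (a - 4)*(a - 3)*(a - 1)*(a + 3)*(a)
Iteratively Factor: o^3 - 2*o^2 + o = (o - 1)*(o^2 - o) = (o - 1)^2*(o)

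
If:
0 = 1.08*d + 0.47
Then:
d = -0.44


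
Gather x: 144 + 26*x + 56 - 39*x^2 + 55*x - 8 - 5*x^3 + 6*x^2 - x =-5*x^3 - 33*x^2 + 80*x + 192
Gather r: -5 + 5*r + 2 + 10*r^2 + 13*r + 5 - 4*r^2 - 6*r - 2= 6*r^2 + 12*r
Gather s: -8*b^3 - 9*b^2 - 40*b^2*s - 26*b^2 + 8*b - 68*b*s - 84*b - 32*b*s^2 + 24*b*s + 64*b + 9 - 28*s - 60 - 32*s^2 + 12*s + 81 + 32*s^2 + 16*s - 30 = -8*b^3 - 35*b^2 - 32*b*s^2 - 12*b + s*(-40*b^2 - 44*b)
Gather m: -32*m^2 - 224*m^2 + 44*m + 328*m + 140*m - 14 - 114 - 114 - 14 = -256*m^2 + 512*m - 256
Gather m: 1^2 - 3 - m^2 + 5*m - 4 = -m^2 + 5*m - 6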